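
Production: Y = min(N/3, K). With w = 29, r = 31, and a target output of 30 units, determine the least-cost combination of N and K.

With a fixed-proportions technology, the cost-minimizing bundle uses no slack in either input: N/3 = K = Y.
So N = 3·30 = 90 and K = 30.

N* = 90, K* = 30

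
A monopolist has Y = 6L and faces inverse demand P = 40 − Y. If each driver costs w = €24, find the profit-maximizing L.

L* = 3

Marginal revenue from the inverse demand is MR = 40 − 2Y.
The marginal product is MP_L = 6.
A monopolist hires until marginal revenue product equals the wage: MR·MP_L = w.
(40 − 12L)·6 = 24, so L = 3.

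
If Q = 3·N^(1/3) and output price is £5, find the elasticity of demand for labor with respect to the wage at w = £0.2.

ε = -1.5

MP_N = (1/3)·3·N^(-2/3), so P·MP_N = w gives 5·N^(-2/3) = w.
Solving, N(w) = (5/w)^(3/2). This is a constant-elasticity form: N ∝ w^(−3/2), so ε = −3/2.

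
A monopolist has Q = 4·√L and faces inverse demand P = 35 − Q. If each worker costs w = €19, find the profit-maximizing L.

Marginal revenue from the inverse demand is MR = 35 − 2Q.
The marginal product is MP_L = 2·L^(-1/2).
A monopolist hires until marginal revenue product equals the wage: MR·MP_L = w.
At L, Q = 4·√L. Substituting and solving: (35 − 8·√L)·2·L^(-1/2) = 19 gives L = 4.

L* = 4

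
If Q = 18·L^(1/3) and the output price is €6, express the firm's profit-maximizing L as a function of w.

L(w) = (36/w)^(3/2)

MP_L = (1/3)·18·L^(-2/3) = 6·L^(-2/3).
Setting P·MP_L = w: 36·L^(-2/3) = w.
Solving for L: L^(-2/3) = w/36, so L = (36/w)^(3/2).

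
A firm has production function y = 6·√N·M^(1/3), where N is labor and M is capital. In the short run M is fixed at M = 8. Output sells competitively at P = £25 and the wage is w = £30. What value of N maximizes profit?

With M = 8, MP_N = (1/2)·6·N^(-1/2)·8^(1/3) = 6·N^(-1/2).
Profit maximization for a price taker requires P·MP_N = w: 25·6·N^(-1/2) = 30.
So N^(-1/2) = 0.2, which gives N = 25.

N* = 25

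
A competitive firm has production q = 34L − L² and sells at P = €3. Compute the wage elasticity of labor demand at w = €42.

From P·MP_L = w with MP_L = 34 − 2L, labor demand is L(w) = (34 − w/3)/2.
dL/dw = −1/(6) = -1/6.
At w = 42, L = 10, so ε = (dL/dw)·(w/L) = (-1/6)·(42/10) = -0.7.

ε = -0.7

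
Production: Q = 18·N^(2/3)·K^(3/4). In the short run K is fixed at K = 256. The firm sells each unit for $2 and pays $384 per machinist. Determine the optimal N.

With K = 256, MP_N = (2/3)·18·N^(-1/3)·256^(3/4) = 768·N^(-1/3).
Profit maximization for a price taker requires P·MP_N = w: 2·768·N^(-1/3) = 384.
So N^(-1/3) = 0.25, which gives N = 64.

N* = 64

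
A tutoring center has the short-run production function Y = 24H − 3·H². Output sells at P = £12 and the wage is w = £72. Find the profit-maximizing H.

The marginal product of H is MP_H = 24 − 6H.
A price-taking firm hires until the value of the marginal product equals the wage: P·MP_H = w, so 12·(24 − 6H) = 72.
Then 24 − 6H = 6, giving H = 3.

H* = 3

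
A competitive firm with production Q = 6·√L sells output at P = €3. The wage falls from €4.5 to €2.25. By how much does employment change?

ΔL = 12

From P·MP_L = w with MP_L = 3·L^(-1/2), the labor demand is L(w) = (9/w)^(2).
At w = 4.5: L = 4. At w = 2.25: L = 16.
ΔL = 16 − 4 = 12.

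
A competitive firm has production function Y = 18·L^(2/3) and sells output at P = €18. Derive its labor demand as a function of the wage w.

L(w) = (216/w)^(3)

MP_L = (2/3)·18·L^(-1/3) = 12·L^(-1/3).
Setting P·MP_L = w: 216·L^(-1/3) = w.
Solving for L: L^(-1/3) = w/216, so L = (216/w)^(3).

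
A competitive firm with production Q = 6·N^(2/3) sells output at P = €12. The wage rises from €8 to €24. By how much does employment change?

From P·MP_N = w with MP_N = 4·N^(-1/3), the labor demand is N(w) = (48/w)^(3).
At w = 8: N = 216. At w = 24: N = 8.
ΔN = 8 − 216 = -208.

ΔN = -208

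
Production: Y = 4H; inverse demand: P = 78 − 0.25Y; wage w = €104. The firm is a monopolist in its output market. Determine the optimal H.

H* = 26

Marginal revenue from the inverse demand is MR = 78 − 0.5Y.
The marginal product is MP_H = 4.
A monopolist hires until marginal revenue product equals the wage: MR·MP_H = w.
(78 − 2H)·4 = 104, so H = 26.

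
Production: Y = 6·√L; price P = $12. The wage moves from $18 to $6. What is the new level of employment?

From P·MP_L = w with MP_L = 3·L^(-1/2), the labor demand is L(w) = (36/w)^(2).
At w = 18: L = 4. At w = 6: L = 36.

L* = 36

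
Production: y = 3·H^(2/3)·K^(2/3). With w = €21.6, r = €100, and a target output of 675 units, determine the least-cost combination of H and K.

Cost minimization requires the marginal rate of technical substitution to equal the input-price ratio: MP_H/MP_K = w/r.
Here MP_H/MP_K = (2/3)·(K/H)/(2/3) = (K/H). Setting this equal to 21.6/100 = 0.216 gives K = 0.216H.
Substituting into y = 675: 3·H^(2/3)·(0.216H)^(2/3) = 675.
Solving, H = 125 and K = 27.

H* = 125, K* = 27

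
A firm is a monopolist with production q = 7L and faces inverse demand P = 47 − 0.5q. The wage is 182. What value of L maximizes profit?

Marginal revenue from the inverse demand is MR = 47 − q.
The marginal product is MP_L = 7.
A monopolist hires until marginal revenue product equals the wage: MR·MP_L = w.
(47 − 7L)·7 = 182, so L = 3.

L* = 3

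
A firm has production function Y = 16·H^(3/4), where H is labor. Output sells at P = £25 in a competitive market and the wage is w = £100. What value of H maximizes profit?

H* = 81

MP_H = (3/4)·16·H^(-1/4) = 12·H^(-1/4).
Profit maximization for a price taker requires P·MP_H = w: 25·12·H^(-1/4) = 100.
So H^(-1/4) = 1/3, which gives H = 81.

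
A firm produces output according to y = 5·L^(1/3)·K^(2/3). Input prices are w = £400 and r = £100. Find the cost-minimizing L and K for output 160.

L* = 8, K* = 64

Cost minimization requires the marginal rate of technical substitution to equal the input-price ratio: MP_L/MP_K = w/r.
Here MP_L/MP_K = (1/3)·(K/L)/(2/3) = 0.5·(K/L). Setting this equal to 400/100 = 4 gives K = 8L.
Substituting into y = 160: 5·L^(1/3)·(8L)^(2/3) = 160.
Solving, L = 8 and K = 64.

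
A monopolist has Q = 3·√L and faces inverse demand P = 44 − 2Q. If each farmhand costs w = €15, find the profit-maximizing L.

L* = 4

Marginal revenue from the inverse demand is MR = 44 − 4Q.
The marginal product is MP_L = 1.5·L^(-1/2).
A monopolist hires until marginal revenue product equals the wage: MR·MP_L = w.
At L, Q = 3·√L. Substituting and solving: (44 − 12·√L)·1.5·L^(-1/2) = 15 gives L = 4.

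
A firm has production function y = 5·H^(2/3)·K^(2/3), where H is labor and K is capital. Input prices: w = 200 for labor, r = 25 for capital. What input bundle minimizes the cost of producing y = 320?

H* = 8, K* = 64

Cost minimization requires the marginal rate of technical substitution to equal the input-price ratio: MP_H/MP_K = w/r.
Here MP_H/MP_K = (2/3)·(K/H)/(2/3) = (K/H). Setting this equal to 200/25 = 8 gives K = 8H.
Substituting into y = 320: 5·H^(2/3)·(8H)^(2/3) = 320.
Solving, H = 8 and K = 64.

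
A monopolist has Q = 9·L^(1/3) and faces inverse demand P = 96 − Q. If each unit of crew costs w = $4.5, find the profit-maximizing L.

L* = 64

Marginal revenue from the inverse demand is MR = 96 − 2Q.
The marginal product is MP_L = 3·L^(-2/3).
A monopolist hires until marginal revenue product equals the wage: MR·MP_L = w.
At L, Q = 9·L^(1/3). Substituting and solving: (96 − 18·L^(1/3))·3·L^(-2/3) = 4.5 gives L = 64.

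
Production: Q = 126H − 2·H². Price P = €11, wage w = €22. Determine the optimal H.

The marginal product of H is MP_H = 126 − 4H.
A price-taking firm hires until the value of the marginal product equals the wage: P·MP_H = w, so 11·(126 − 4H) = 22.
Then 126 − 4H = 2, giving H = 31.

H* = 31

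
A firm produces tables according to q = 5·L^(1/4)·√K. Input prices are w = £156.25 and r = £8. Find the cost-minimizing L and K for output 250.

L* = 16, K* = 625

Cost minimization requires the marginal rate of technical substitution to equal the input-price ratio: MP_L/MP_K = w/r.
Here MP_L/MP_K = (1/4)·(K/L)/(1/2) = 0.5·(K/L). Setting this equal to 156.25/8 = 19.53125 gives K = 39.0625L.
Substituting into q = 250: 5·L^(1/4)·(39.0625L)^(1/2) = 250.
Solving, L = 16 and K = 625.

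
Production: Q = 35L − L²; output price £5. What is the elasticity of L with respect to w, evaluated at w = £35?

From P·MP_L = w with MP_L = 35 − 2L, labor demand is L(w) = (35 − w/5)/2.
dL/dw = −1/(10) = -0.1.
At w = 35, L = 14, so ε = (dL/dw)·(w/L) = (-0.1)·(35/14) = -0.25.

ε = -0.25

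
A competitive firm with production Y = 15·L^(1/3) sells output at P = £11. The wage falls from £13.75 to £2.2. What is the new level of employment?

From P·MP_L = w with MP_L = 5·L^(-2/3), the labor demand is L(w) = (55/w)^(3/2).
At w = 13.75: L = 8. At w = 2.2: L = 125.

L* = 125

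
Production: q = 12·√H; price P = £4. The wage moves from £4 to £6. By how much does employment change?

From P·MP_H = w with MP_H = 6·H^(-1/2), the labor demand is H(w) = (24/w)^(2).
At w = 4: H = 36. At w = 6: H = 16.
ΔH = 16 − 36 = -20.

ΔH = -20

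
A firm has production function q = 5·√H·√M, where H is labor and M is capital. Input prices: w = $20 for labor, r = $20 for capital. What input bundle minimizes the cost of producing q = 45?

H* = 9, M* = 9

Cost minimization requires the marginal rate of technical substitution to equal the input-price ratio: MP_H/MP_M = w/r.
Here MP_H/MP_M = (1/2)·(M/H)/(1/2) = (M/H). Setting this equal to 20/20 = 1 gives M = H.
Substituting into q = 45: 5·H^(1/2)·(H)^(1/2) = 45.
Solving, H = 9 and M = 9.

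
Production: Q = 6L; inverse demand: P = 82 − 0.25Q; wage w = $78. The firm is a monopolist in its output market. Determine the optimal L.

Marginal revenue from the inverse demand is MR = 82 − 0.5Q.
The marginal product is MP_L = 6.
A monopolist hires until marginal revenue product equals the wage: MR·MP_L = w.
(82 − 3L)·6 = 78, so L = 23.

L* = 23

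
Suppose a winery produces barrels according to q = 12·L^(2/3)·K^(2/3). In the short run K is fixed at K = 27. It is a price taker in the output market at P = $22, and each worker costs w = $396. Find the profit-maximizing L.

L* = 64

With K = 27, MP_L = (2/3)·12·L^(-1/3)·27^(2/3) = 72·L^(-1/3).
Profit maximization for a price taker requires P·MP_L = w: 22·72·L^(-1/3) = 396.
So L^(-1/3) = 0.25, which gives L = 64.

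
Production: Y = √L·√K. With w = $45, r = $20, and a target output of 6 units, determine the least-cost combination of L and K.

L* = 4, K* = 9

Cost minimization requires the marginal rate of technical substitution to equal the input-price ratio: MP_L/MP_K = w/r.
Here MP_L/MP_K = (1/2)·(K/L)/(1/2) = (K/L). Setting this equal to 45/20 = 2.25 gives K = 2.25L.
Substituting into Y = 6: L^(1/2)·(2.25L)^(1/2) = 6.
Solving, L = 4 and K = 9.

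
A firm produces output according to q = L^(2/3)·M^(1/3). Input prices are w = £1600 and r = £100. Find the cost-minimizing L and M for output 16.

L* = 8, M* = 64

Cost minimization requires the marginal rate of technical substitution to equal the input-price ratio: MP_L/MP_M = w/r.
Here MP_L/MP_M = (2/3)·(M/L)/(1/3) = 2·(M/L). Setting this equal to 1600/100 = 16 gives M = 8L.
Substituting into q = 16: L^(2/3)·(8L)^(1/3) = 16.
Solving, L = 8 and M = 64.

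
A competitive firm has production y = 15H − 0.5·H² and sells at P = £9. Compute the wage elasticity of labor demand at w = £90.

ε = -2

From P·MP_H = w with MP_H = 15 − H, labor demand is H(w) = 15 − w/9.
dH/dw = −1/(9) = -1/9.
At w = 90, H = 5, so ε = (dH/dw)·(w/H) = (-1/9)·(90/5) = -2.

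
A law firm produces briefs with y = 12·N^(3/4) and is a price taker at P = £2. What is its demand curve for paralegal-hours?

N(w) = 104976/w^(4)

MP_N = (3/4)·12·N^(-1/4) = 9·N^(-1/4).
Setting P·MP_N = w: 18·N^(-1/4) = w.
Solving for N: N^(-1/4) = w/18, so N = (18/w)^(4).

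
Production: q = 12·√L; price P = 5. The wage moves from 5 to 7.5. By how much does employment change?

ΔL = -20

From P·MP_L = w with MP_L = 6·L^(-1/2), the labor demand is L(w) = (30/w)^(2).
At w = 5: L = 36. At w = 7.5: L = 16.
ΔL = 16 − 36 = -20.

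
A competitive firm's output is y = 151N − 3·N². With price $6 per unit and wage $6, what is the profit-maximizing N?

The marginal product of N is MP_N = 151 − 6N.
A price-taking firm hires until the value of the marginal product equals the wage: P·MP_N = w, so 6·(151 − 6N) = 6.
Then 151 − 6N = 1, giving N = 25.

N* = 25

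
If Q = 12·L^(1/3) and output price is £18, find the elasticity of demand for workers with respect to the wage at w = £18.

ε = -1.5

MP_L = (1/3)·12·L^(-2/3), so P·MP_L = w gives 72·L^(-2/3) = w.
Solving, L(w) = (72/w)^(3/2). This is a constant-elasticity form: L ∝ w^(−3/2), so ε = −3/2.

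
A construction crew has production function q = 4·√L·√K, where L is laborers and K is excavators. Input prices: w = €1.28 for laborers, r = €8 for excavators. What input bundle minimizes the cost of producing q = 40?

Cost minimization requires the marginal rate of technical substitution to equal the input-price ratio: MP_L/MP_K = w/r.
Here MP_L/MP_K = (1/2)·(K/L)/(1/2) = (K/L). Setting this equal to 1.28/8 = 0.16 gives K = 0.16L.
Substituting into q = 40: 4·L^(1/2)·(0.16L)^(1/2) = 40.
Solving, L = 25 and K = 4.

L* = 25, K* = 4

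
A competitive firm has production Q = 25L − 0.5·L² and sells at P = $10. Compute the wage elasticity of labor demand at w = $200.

From P·MP_L = w with MP_L = 25 − L, labor demand is L(w) = 25 − w/10.
dL/dw = −1/(10) = -0.1.
At w = 200, L = 5, so ε = (dL/dw)·(w/L) = (-0.1)·(200/5) = -4.

ε = -4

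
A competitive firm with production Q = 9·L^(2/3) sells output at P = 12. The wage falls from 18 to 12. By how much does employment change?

ΔL = 152

From P·MP_L = w with MP_L = 6·L^(-1/3), the labor demand is L(w) = (72/w)^(3).
At w = 18: L = 64. At w = 12: L = 216.
ΔL = 216 − 64 = 152.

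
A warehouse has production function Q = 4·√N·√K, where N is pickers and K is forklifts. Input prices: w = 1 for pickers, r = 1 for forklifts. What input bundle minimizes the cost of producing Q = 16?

Cost minimization requires the marginal rate of technical substitution to equal the input-price ratio: MP_N/MP_K = w/r.
Here MP_N/MP_K = (1/2)·(K/N)/(1/2) = (K/N). Setting this equal to 1/1 = 1 gives K = N.
Substituting into Q = 16: 4·N^(1/2)·(N)^(1/2) = 16.
Solving, N = 4 and K = 4.

N* = 4, K* = 4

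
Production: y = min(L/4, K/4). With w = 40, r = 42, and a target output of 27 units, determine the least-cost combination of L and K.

With a fixed-proportions technology, the cost-minimizing bundle uses no slack in either input: L/4 = K/4 = y.
So L = 4·27 = 108 and K = 4·27 = 108.

L* = 108, K* = 108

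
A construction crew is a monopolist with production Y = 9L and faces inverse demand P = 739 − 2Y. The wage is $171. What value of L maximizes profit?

L* = 20

Marginal revenue from the inverse demand is MR = 739 − 4Y.
The marginal product is MP_L = 9.
A monopolist hires until marginal revenue product equals the wage: MR·MP_L = w.
(739 − 36L)·9 = 171, so L = 20.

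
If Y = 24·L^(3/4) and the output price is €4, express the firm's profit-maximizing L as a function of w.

L(w) = (72/w)^(4)

MP_L = (3/4)·24·L^(-1/4) = 18·L^(-1/4).
Setting P·MP_L = w: 72·L^(-1/4) = w.
Solving for L: L^(-1/4) = w/72, so L = (72/w)^(4).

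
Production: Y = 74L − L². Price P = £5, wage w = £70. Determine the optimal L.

L* = 30

The marginal product of L is MP_L = 74 − 2L.
A price-taking firm hires until the value of the marginal product equals the wage: P·MP_L = w, so 5·(74 − 2L) = 70.
Then 74 − 2L = 14, giving L = 30.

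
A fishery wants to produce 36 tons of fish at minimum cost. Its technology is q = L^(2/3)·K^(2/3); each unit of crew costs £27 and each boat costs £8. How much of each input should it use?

Cost minimization requires the marginal rate of technical substitution to equal the input-price ratio: MP_L/MP_K = w/r.
Here MP_L/MP_K = (2/3)·(K/L)/(2/3) = (K/L). Setting this equal to 27/8 = 3.375 gives K = 3.375L.
Substituting into q = 36: L^(2/3)·(3.375L)^(2/3) = 36.
Solving, L = 8 and K = 27.

L* = 8, K* = 27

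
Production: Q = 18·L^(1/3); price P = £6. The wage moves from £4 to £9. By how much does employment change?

From P·MP_L = w with MP_L = 6·L^(-2/3), the labor demand is L(w) = (36/w)^(3/2).
At w = 4: L = 27. At w = 9: L = 8.
ΔL = 8 − 27 = -19.

ΔL = -19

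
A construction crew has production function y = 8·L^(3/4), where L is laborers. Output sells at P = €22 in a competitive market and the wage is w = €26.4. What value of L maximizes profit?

MP_L = (3/4)·8·L^(-1/4) = 6·L^(-1/4).
Profit maximization for a price taker requires P·MP_L = w: 22·6·L^(-1/4) = 26.4.
So L^(-1/4) = 0.2, which gives L = 625.

L* = 625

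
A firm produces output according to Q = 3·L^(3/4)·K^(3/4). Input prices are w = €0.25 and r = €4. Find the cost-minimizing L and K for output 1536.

L* = 256, K* = 16

Cost minimization requires the marginal rate of technical substitution to equal the input-price ratio: MP_L/MP_K = w/r.
Here MP_L/MP_K = (3/4)·(K/L)/(3/4) = (K/L). Setting this equal to 0.25/4 = 0.0625 gives K = 0.0625L.
Substituting into Q = 1536: 3·L^(3/4)·(0.0625L)^(3/4) = 1536.
Solving, L = 256 and K = 16.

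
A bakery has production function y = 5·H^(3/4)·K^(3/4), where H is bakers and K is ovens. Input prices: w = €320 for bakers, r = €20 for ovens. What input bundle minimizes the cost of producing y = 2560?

Cost minimization requires the marginal rate of technical substitution to equal the input-price ratio: MP_H/MP_K = w/r.
Here MP_H/MP_K = (3/4)·(K/H)/(3/4) = (K/H). Setting this equal to 320/20 = 16 gives K = 16H.
Substituting into y = 2560: 5·H^(3/4)·(16H)^(3/4) = 2560.
Solving, H = 16 and K = 256.

H* = 16, K* = 256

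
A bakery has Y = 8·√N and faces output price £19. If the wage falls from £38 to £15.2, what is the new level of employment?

N* = 25

From P·MP_N = w with MP_N = 4·N^(-1/2), the labor demand is N(w) = (76/w)^(2).
At w = 38: N = 4. At w = 15.2: N = 25.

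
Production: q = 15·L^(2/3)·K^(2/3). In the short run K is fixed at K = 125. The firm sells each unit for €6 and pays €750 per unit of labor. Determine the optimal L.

With K = 125, MP_L = (2/3)·15·L^(-1/3)·125^(2/3) = 250·L^(-1/3).
Profit maximization for a price taker requires P·MP_L = w: 6·250·L^(-1/3) = 750.
So L^(-1/3) = 0.5, which gives L = 8.

L* = 8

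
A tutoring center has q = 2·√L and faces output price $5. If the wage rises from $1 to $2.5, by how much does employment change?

From P·MP_L = w with MP_L = L^(-1/2), the labor demand is L(w) = (5/w)^(2).
At w = 1: L = 25. At w = 2.5: L = 4.
ΔL = 4 − 25 = -21.

ΔL = -21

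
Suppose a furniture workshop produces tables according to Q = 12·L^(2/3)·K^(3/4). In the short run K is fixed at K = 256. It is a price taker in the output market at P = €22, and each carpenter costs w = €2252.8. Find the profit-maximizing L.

L* = 125

With K = 256, MP_L = (2/3)·12·L^(-1/3)·256^(3/4) = 512·L^(-1/3).
Profit maximization for a price taker requires P·MP_L = w: 22·512·L^(-1/3) = 2252.8.
So L^(-1/3) = 0.2, which gives L = 125.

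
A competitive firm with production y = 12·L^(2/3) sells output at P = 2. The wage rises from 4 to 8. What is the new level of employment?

L* = 8

From P·MP_L = w with MP_L = 8·L^(-1/3), the labor demand is L(w) = (16/w)^(3).
At w = 4: L = 64. At w = 8: L = 8.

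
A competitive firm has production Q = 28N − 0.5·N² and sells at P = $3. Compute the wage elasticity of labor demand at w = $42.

ε = -1

From P·MP_N = w with MP_N = 28 − N, labor demand is N(w) = 28 − w/3.
dN/dw = −1/(3) = -1/3.
At w = 42, N = 14, so ε = (dN/dw)·(w/N) = (-1/3)·(42/14) = -1.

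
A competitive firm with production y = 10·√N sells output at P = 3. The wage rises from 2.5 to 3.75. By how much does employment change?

From P·MP_N = w with MP_N = 5·N^(-1/2), the labor demand is N(w) = (15/w)^(2).
At w = 2.5: N = 36. At w = 3.75: N = 16.
ΔN = 16 − 36 = -20.

ΔN = -20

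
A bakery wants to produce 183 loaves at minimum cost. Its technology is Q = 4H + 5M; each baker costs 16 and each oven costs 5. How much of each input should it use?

The inputs are perfect substitutes, so the firm uses whichever has the lower cost per unit of output.
Cost per unit of output via H is w/4 = 4; via M it is r/5 = 1. M is cheaper.
Producing Q = 183 with M alone: H = 0, M = 36.6.

H* = 0, M* = 36.6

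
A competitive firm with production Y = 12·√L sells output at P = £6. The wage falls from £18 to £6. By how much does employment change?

ΔL = 32

From P·MP_L = w with MP_L = 6·L^(-1/2), the labor demand is L(w) = (36/w)^(2).
At w = 18: L = 4. At w = 6: L = 36.
ΔL = 36 − 4 = 32.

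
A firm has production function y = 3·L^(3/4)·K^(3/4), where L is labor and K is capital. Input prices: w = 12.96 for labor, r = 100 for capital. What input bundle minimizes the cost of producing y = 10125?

Cost minimization requires the marginal rate of technical substitution to equal the input-price ratio: MP_L/MP_K = w/r.
Here MP_L/MP_K = (3/4)·(K/L)/(3/4) = (K/L). Setting this equal to 12.96/100 = 0.1296 gives K = 0.1296L.
Substituting into y = 10125: 3·L^(3/4)·(0.1296L)^(3/4) = 10125.
Solving, L = 625 and K = 81.

L* = 625, K* = 81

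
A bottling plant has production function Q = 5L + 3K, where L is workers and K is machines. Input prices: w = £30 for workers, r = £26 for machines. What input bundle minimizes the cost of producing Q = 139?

The inputs are perfect substitutes, so the firm uses whichever has the lower cost per unit of output.
Cost per unit of output via L is w/5 = 6; via K it is r/3 = 26/3. L is cheaper.
Producing Q = 139 with L alone: L = 27.8, K = 0.

L* = 27.8, K* = 0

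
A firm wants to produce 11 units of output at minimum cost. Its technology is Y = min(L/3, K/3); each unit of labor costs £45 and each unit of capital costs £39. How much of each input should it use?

L* = 33, K* = 33

With a fixed-proportions technology, the cost-minimizing bundle uses no slack in either input: L/3 = K/3 = Y.
So L = 3·11 = 33 and K = 3·11 = 33.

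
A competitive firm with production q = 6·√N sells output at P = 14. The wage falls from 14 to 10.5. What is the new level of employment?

From P·MP_N = w with MP_N = 3·N^(-1/2), the labor demand is N(w) = (42/w)^(2).
At w = 14: N = 9. At w = 10.5: N = 16.

N* = 16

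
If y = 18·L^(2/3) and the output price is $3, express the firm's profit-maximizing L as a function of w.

MP_L = (2/3)·18·L^(-1/3) = 12·L^(-1/3).
Setting P·MP_L = w: 36·L^(-1/3) = w.
Solving for L: L^(-1/3) = w/36, so L = (36/w)^(3).

L(w) = 46656/w³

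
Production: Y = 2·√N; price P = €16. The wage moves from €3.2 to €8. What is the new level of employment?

N* = 4

From P·MP_N = w with MP_N = N^(-1/2), the labor demand is N(w) = (16/w)^(2).
At w = 3.2: N = 25. At w = 8: N = 4.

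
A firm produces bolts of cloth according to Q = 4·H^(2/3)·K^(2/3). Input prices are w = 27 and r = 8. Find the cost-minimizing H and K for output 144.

H* = 8, K* = 27

Cost minimization requires the marginal rate of technical substitution to equal the input-price ratio: MP_H/MP_K = w/r.
Here MP_H/MP_K = (2/3)·(K/H)/(2/3) = (K/H). Setting this equal to 27/8 = 3.375 gives K = 3.375H.
Substituting into Q = 144: 4·H^(2/3)·(3.375H)^(2/3) = 144.
Solving, H = 8 and K = 27.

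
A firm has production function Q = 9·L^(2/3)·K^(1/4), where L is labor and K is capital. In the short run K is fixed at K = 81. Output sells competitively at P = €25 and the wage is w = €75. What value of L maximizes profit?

L* = 216

With K = 81, MP_L = (2/3)·9·L^(-1/3)·81^(1/4) = 18·L^(-1/3).
Profit maximization for a price taker requires P·MP_L = w: 25·18·L^(-1/3) = 75.
So L^(-1/3) = 1/6, which gives L = 216.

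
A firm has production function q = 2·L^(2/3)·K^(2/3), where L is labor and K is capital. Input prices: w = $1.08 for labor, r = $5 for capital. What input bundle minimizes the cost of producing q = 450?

Cost minimization requires the marginal rate of technical substitution to equal the input-price ratio: MP_L/MP_K = w/r.
Here MP_L/MP_K = (2/3)·(K/L)/(2/3) = (K/L). Setting this equal to 1.08/5 = 0.216 gives K = 0.216L.
Substituting into q = 450: 2·L^(2/3)·(0.216L)^(2/3) = 450.
Solving, L = 125 and K = 27.

L* = 125, K* = 27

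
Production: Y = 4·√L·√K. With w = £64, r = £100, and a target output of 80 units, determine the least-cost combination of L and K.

L* = 25, K* = 16

Cost minimization requires the marginal rate of technical substitution to equal the input-price ratio: MP_L/MP_K = w/r.
Here MP_L/MP_K = (1/2)·(K/L)/(1/2) = (K/L). Setting this equal to 64/100 = 0.64 gives K = 0.64L.
Substituting into Y = 80: 4·L^(1/2)·(0.64L)^(1/2) = 80.
Solving, L = 25 and K = 16.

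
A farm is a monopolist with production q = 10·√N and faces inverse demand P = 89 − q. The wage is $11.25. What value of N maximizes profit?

N* = 16

Marginal revenue from the inverse demand is MR = 89 − 2q.
The marginal product is MP_N = 5·N^(-1/2).
A monopolist hires until marginal revenue product equals the wage: MR·MP_N = w.
At N, q = 10·√N. Substituting and solving: (89 − 20·√N)·5·N^(-1/2) = 11.25 gives N = 16.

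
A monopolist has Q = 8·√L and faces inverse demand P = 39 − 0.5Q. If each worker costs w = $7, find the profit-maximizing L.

L* = 16

Marginal revenue from the inverse demand is MR = 39 − Q.
The marginal product is MP_L = 4·L^(-1/2).
A monopolist hires until marginal revenue product equals the wage: MR·MP_L = w.
At L, Q = 8·√L. Substituting and solving: (39 − 8·√L)·4·L^(-1/2) = 7 gives L = 16.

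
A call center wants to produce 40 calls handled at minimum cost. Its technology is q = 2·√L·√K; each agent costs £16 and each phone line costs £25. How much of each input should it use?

Cost minimization requires the marginal rate of technical substitution to equal the input-price ratio: MP_L/MP_K = w/r.
Here MP_L/MP_K = (1/2)·(K/L)/(1/2) = (K/L). Setting this equal to 16/25 = 0.64 gives K = 0.64L.
Substituting into q = 40: 2·L^(1/2)·(0.64L)^(1/2) = 40.
Solving, L = 25 and K = 16.

L* = 25, K* = 16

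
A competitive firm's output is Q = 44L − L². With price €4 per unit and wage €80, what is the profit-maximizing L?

The marginal product of L is MP_L = 44 − 2L.
A price-taking firm hires until the value of the marginal product equals the wage: P·MP_L = w, so 4·(44 − 2L) = 80.
Then 44 − 2L = 20, giving L = 12.

L* = 12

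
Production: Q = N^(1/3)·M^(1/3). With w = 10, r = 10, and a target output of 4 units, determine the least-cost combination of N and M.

N* = 8, M* = 8

Cost minimization requires the marginal rate of technical substitution to equal the input-price ratio: MP_N/MP_M = w/r.
Here MP_N/MP_M = (1/3)·(M/N)/(1/3) = (M/N). Setting this equal to 10/10 = 1 gives M = N.
Substituting into Q = 4: N^(1/3)·(N)^(1/3) = 4.
Solving, N = 8 and M = 8.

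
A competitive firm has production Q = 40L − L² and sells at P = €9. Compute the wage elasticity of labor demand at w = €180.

ε = -1

From P·MP_L = w with MP_L = 40 − 2L, labor demand is L(w) = (40 − w/9)/2.
dL/dw = −1/(18) = -1/18.
At w = 180, L = 10, so ε = (dL/dw)·(w/L) = (-1/18)·(180/10) = -1.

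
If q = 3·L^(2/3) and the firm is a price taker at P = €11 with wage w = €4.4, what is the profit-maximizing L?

MP_L = (2/3)·3·L^(-1/3) = 2·L^(-1/3).
Profit maximization for a price taker requires P·MP_L = w: 11·2·L^(-1/3) = 4.4.
So L^(-1/3) = 0.2, which gives L = 125.

L* = 125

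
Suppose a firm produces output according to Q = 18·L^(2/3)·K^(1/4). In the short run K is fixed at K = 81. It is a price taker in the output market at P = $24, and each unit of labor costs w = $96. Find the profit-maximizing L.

L* = 729

With K = 81, MP_L = (2/3)·18·L^(-1/3)·81^(1/4) = 36·L^(-1/3).
Profit maximization for a price taker requires P·MP_L = w: 24·36·L^(-1/3) = 96.
So L^(-1/3) = 1/9, which gives L = 729.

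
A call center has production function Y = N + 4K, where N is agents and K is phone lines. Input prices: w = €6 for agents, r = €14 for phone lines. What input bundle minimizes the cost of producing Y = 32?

The inputs are perfect substitutes, so the firm uses whichever has the lower cost per unit of output.
Cost per unit of output via N is 6; via K it is 3.5. K is cheaper.
Producing Y = 32 with K alone: N = 0, K = 8.

N* = 0, K* = 8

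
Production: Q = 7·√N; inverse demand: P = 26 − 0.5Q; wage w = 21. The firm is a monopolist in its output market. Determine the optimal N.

N* = 4

Marginal revenue from the inverse demand is MR = 26 − Q.
The marginal product is MP_N = 3.5·N^(-1/2).
A monopolist hires until marginal revenue product equals the wage: MR·MP_N = w.
At N, Q = 7·√N. Substituting and solving: (26 − 7·√N)·3.5·N^(-1/2) = 21 gives N = 4.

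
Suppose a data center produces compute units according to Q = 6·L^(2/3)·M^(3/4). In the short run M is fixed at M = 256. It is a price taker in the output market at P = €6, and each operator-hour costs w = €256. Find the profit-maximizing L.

With M = 256, MP_L = (2/3)·6·L^(-1/3)·256^(3/4) = 256·L^(-1/3).
Profit maximization for a price taker requires P·MP_L = w: 6·256·L^(-1/3) = 256.
So L^(-1/3) = 1/6, which gives L = 216.

L* = 216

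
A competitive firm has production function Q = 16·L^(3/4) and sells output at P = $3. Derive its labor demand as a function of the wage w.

L(w) = 1679616/w^(4)

MP_L = (3/4)·16·L^(-1/4) = 12·L^(-1/4).
Setting P·MP_L = w: 36·L^(-1/4) = w.
Solving for L: L^(-1/4) = w/36, so L = (36/w)^(4).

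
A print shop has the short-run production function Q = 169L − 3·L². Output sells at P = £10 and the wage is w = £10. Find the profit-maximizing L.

The marginal product of L is MP_L = 169 − 6L.
A price-taking firm hires until the value of the marginal product equals the wage: P·MP_L = w, so 10·(169 − 6L) = 10.
Then 169 − 6L = 1, giving L = 28.

L* = 28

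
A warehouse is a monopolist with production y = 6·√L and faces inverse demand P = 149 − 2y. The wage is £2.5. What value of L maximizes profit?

L* = 36

Marginal revenue from the inverse demand is MR = 149 − 4y.
The marginal product is MP_L = 3·L^(-1/2).
A monopolist hires until marginal revenue product equals the wage: MR·MP_L = w.
At L, y = 6·√L. Substituting and solving: (149 − 24·√L)·3·L^(-1/2) = 2.5 gives L = 36.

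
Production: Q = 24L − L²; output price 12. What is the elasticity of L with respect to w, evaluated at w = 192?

From P·MP_L = w with MP_L = 24 − 2L, labor demand is L(w) = (24 − w/12)/2.
dL/dw = −1/(24) = -1/24.
At w = 192, L = 4, so ε = (dL/dw)·(w/L) = (-1/24)·(192/4) = -2.

ε = -2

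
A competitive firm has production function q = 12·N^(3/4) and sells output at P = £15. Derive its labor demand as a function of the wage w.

MP_N = (3/4)·12·N^(-1/4) = 9·N^(-1/4).
Setting P·MP_N = w: 135·N^(-1/4) = w.
Solving for N: N^(-1/4) = w/135, so N = (135/w)^(4).

N(w) = (135/w)^(4)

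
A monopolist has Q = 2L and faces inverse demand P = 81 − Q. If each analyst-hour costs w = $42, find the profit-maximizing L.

L* = 15

Marginal revenue from the inverse demand is MR = 81 − 2Q.
The marginal product is MP_L = 2.
A monopolist hires until marginal revenue product equals the wage: MR·MP_L = w.
(81 − 4L)·2 = 42, so L = 15.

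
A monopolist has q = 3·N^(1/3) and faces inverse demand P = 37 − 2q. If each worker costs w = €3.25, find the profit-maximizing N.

N* = 8

Marginal revenue from the inverse demand is MR = 37 − 4q.
The marginal product is MP_N = N^(-2/3).
A monopolist hires until marginal revenue product equals the wage: MR·MP_N = w.
At N, q = 3·N^(1/3). Substituting and solving: (37 − 12·N^(1/3))·N^(-2/3) = 3.25 gives N = 8.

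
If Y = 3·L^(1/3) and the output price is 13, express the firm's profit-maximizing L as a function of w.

MP_L = (1/3)·3·L^(-2/3) = L^(-2/3).
Setting P·MP_L = w: 13·L^(-2/3) = w.
Solving for L: L^(-2/3) = w/13, so L = (13/w)^(3/2).

L(w) = (13/w)^(3/2)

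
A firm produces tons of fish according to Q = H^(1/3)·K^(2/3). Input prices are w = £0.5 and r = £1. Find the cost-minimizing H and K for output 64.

H* = 64, K* = 64

Cost minimization requires the marginal rate of technical substitution to equal the input-price ratio: MP_H/MP_K = w/r.
Here MP_H/MP_K = (1/3)·(K/H)/(2/3) = 0.5·(K/H). Setting this equal to 0.5/1 = 0.5 gives K = H.
Substituting into Q = 64: H^(1/3)·(H)^(2/3) = 64.
Solving, H = 64 and K = 64.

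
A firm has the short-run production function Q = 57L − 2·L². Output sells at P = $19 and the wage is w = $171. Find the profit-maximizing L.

L* = 12

The marginal product of L is MP_L = 57 − 4L.
A price-taking firm hires until the value of the marginal product equals the wage: P·MP_L = w, so 19·(57 − 4L) = 171.
Then 57 − 4L = 9, giving L = 12.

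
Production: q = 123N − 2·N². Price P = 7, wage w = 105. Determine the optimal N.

The marginal product of N is MP_N = 123 − 4N.
A price-taking firm hires until the value of the marginal product equals the wage: P·MP_N = w, so 7·(123 − 4N) = 105.
Then 123 − 4N = 15, giving N = 27.

N* = 27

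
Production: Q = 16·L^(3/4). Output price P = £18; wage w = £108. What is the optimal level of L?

L* = 16

MP_L = (3/4)·16·L^(-1/4) = 12·L^(-1/4).
Profit maximization for a price taker requires P·MP_L = w: 18·12·L^(-1/4) = 108.
So L^(-1/4) = 0.5, which gives L = 16.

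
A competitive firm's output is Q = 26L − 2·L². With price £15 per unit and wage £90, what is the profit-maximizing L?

The marginal product of L is MP_L = 26 − 4L.
A price-taking firm hires until the value of the marginal product equals the wage: P·MP_L = w, so 15·(26 − 4L) = 90.
Then 26 − 4L = 6, giving L = 5.

L* = 5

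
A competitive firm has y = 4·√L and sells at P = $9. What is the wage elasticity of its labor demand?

ε = -2

MP_L = (1/2)·4·L^(-1/2), so P·MP_L = w gives 18·L^(-1/2) = w.
Solving, L(w) = (18/w)^(2). This is a constant-elasticity form: L ∝ w^(−2), so ε = −2.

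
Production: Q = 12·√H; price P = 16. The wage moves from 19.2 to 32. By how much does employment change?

From P·MP_H = w with MP_H = 6·H^(-1/2), the labor demand is H(w) = (96/w)^(2).
At w = 19.2: H = 25. At w = 32: H = 9.
ΔH = 9 − 25 = -16.

ΔH = -16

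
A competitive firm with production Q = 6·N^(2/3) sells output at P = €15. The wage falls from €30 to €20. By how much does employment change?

ΔN = 19

From P·MP_N = w with MP_N = 4·N^(-1/3), the labor demand is N(w) = (60/w)^(3).
At w = 30: N = 8. At w = 20: N = 27.
ΔN = 27 − 8 = 19.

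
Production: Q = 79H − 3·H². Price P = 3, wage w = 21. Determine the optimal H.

H* = 12

The marginal product of H is MP_H = 79 − 6H.
A price-taking firm hires until the value of the marginal product equals the wage: P·MP_H = w, so 3·(79 − 6H) = 21.
Then 79 − 6H = 7, giving H = 12.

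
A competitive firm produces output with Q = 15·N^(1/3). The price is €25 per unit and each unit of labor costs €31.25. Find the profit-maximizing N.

N* = 8

MP_N = (1/3)·15·N^(-2/3) = 5·N^(-2/3).
Profit maximization for a price taker requires P·MP_N = w: 25·5·N^(-2/3) = 31.25.
So N^(-2/3) = 0.25, which gives N = 8.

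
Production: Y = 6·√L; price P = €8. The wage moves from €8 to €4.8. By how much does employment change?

From P·MP_L = w with MP_L = 3·L^(-1/2), the labor demand is L(w) = (24/w)^(2).
At w = 8: L = 9. At w = 4.8: L = 25.
ΔL = 25 − 9 = 16.

ΔL = 16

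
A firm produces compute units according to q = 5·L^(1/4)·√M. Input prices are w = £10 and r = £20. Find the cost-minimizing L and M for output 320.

Cost minimization requires the marginal rate of technical substitution to equal the input-price ratio: MP_L/MP_M = w/r.
Here MP_L/MP_M = (1/4)·(M/L)/(1/2) = 0.5·(M/L). Setting this equal to 10/20 = 0.5 gives M = L.
Substituting into q = 320: 5·L^(1/4)·(L)^(1/2) = 320.
Solving, L = 256 and M = 256.

L* = 256, M* = 256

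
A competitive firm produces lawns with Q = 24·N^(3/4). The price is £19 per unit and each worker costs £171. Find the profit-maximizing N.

N* = 16

MP_N = (3/4)·24·N^(-1/4) = 18·N^(-1/4).
Profit maximization for a price taker requires P·MP_N = w: 19·18·N^(-1/4) = 171.
So N^(-1/4) = 0.5, which gives N = 16.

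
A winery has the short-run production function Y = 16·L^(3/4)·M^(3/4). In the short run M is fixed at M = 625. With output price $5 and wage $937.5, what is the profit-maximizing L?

L* = 4096

With M = 625, MP_L = (3/4)·16·L^(-1/4)·625^(3/4) = 1500·L^(-1/4).
Profit maximization for a price taker requires P·MP_L = w: 5·1500·L^(-1/4) = 937.5.
So L^(-1/4) = 0.125, which gives L = 4096.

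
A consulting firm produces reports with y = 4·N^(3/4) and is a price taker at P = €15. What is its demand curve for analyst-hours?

N(w) = 4100625/w^(4)

MP_N = (3/4)·4·N^(-1/4) = 3·N^(-1/4).
Setting P·MP_N = w: 45·N^(-1/4) = w.
Solving for N: N^(-1/4) = w/45, so N = (45/w)^(4).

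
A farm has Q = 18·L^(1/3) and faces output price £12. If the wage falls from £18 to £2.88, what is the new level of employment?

From P·MP_L = w with MP_L = 6·L^(-2/3), the labor demand is L(w) = (72/w)^(3/2).
At w = 18: L = 8. At w = 2.88: L = 125.

L* = 125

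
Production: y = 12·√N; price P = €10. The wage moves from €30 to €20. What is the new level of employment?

N* = 9

From P·MP_N = w with MP_N = 6·N^(-1/2), the labor demand is N(w) = (60/w)^(2).
At w = 30: N = 4. At w = 20: N = 9.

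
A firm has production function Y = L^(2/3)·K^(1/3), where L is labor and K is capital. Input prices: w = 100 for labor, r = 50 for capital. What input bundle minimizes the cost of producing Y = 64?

L* = 64, K* = 64

Cost minimization requires the marginal rate of technical substitution to equal the input-price ratio: MP_L/MP_K = w/r.
Here MP_L/MP_K = (2/3)·(K/L)/(1/3) = 2·(K/L). Setting this equal to 100/50 = 2 gives K = L.
Substituting into Y = 64: L^(2/3)·(L)^(1/3) = 64.
Solving, L = 64 and K = 64.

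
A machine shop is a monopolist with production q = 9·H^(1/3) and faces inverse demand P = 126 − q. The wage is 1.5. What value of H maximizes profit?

Marginal revenue from the inverse demand is MR = 126 − 2q.
The marginal product is MP_H = 3·H^(-2/3).
A monopolist hires until marginal revenue product equals the wage: MR·MP_H = w.
At H, q = 9·H^(1/3). Substituting and solving: (126 − 18·H^(1/3))·3·H^(-2/3) = 1.5 gives H = 216.

H* = 216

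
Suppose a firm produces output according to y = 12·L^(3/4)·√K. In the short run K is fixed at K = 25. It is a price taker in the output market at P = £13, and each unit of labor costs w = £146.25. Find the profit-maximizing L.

With K = 25, MP_L = (3/4)·12·L^(-1/4)·25^(1/2) = 45·L^(-1/4).
Profit maximization for a price taker requires P·MP_L = w: 13·45·L^(-1/4) = 146.25.
So L^(-1/4) = 0.25, which gives L = 256.

L* = 256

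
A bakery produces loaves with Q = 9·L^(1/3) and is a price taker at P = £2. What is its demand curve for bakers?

MP_L = (1/3)·9·L^(-2/3) = 3·L^(-2/3).
Setting P·MP_L = w: 6·L^(-2/3) = w.
Solving for L: L^(-2/3) = w/6, so L = (6/w)^(3/2).

L(w) = (6/w)^(3/2)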